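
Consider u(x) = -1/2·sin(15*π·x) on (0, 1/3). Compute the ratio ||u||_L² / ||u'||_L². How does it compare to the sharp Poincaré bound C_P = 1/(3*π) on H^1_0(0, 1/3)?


||u||_L² / ||u'||_L² = 1/(15*π) < C_P = 1/(3*π).

u(x) = -1/2·sin(15*π·x), so u'(x) = -15*π*cos(15*π*x)/2.
Writing u(x) = A·sin(kπx/L) with A = -1/2 and k = 5, use ∫_0^L sin²(kπx/L) dx = L/2 and ∫_0^L cos²(kπx/L) dx = L/2.
u² = 1/4·sin²(15*π·x) and (u')² = 225*π^2/4·cos²(15*π·x), and each of sin², cos² integrates to L/2 = 1/6 over (0, 1/3).
∫_0^1/3 u² dx = 1/24, so ||u||_L² = sqrt(6)/12.
∫_0^1/3 (u')² dx = 75*π^2/8, so ||u'||_L² = 5*sqrt(6)*π/4.
Ratio ||u||_L² / ||u'||_L² = 1/(15*π).
Sharp Poincaré constant on H^1_0(0, 1/3) is C_P = L/π = 1/(3*π), achieved by sin(3*π·x).
This is the k = 5 harmonic; the ratio L/(kπ) is strictly less than C_P = L/π, consistent with the sharp inequality ||u||_L² ≤ C_P ||u'||_L².


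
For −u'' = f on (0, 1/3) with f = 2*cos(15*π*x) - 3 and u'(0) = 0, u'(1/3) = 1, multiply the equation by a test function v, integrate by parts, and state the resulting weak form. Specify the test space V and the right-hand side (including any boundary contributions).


V = H^1(0, 1/3) (v unrestricted at boundary; u is determined up to an additive constant); weak form: ∫_0^1/3 u'v' dx = ∫_0^1/3 (2*cos(15*π*x) - 3) v dx + v(1/3) for all v ∈ V.

Multiply both sides by a test function v and integrate from 0 to 1/3:
  ∫_0^1/3 −u''(x) v(x) dx = ∫_0^1/3 f(x) v(x) dx.
Integrate the LHS by parts once:
  ∫_0^1/3 −u'' v dx = −[u'(x) v(x)]_0^1/3 + ∫_0^1/3 u'(x) v'(x) dx.
Thus ∫_0^1/3 u'(x) v'(x) dx = ∫_0^1/3 f(x) v(x) dx + [u'(x) v(x)]_0^1/3.
Choose V so that boundary terms are either known or forced to vanish.
u has inhomogeneous Neumann u'(0) = 0, u'(1/3) = 1. [u' v]_0^1/3 = (1)·v(1/3) − (0)·v(0) = v(1/3). Take V = H^1(0, 1/3); boundary term becomes part of RHS.
Weak formulation: find u (satisfying any essential BC) such that ∫_0^1/3 u'(x) v'(x) dx = ∫_0^1/3 f v dx + v(1/3) for all v ∈ V (Neumann data are natural BCs: they enter the RHS as boundary terms).
Substituting f(x) = 2*cos(15*π*x) - 3, the right-hand side is ∫_0^1/3 (2*cos(15*π*x) - 3) v dx + v(1/3).
Compatibility check (pure Neumann): taking v ≡ 1 ∈ V gives 0 = ∫_0^1/3 f dx + (1) − (0), i.e. ∫_0^1/3 f dx must equal u'(0) − u'(1/3) = -1. Indeed ∫_0^1/3 (2*cos(15*π*x) - 3) dx = -1, so the data are compatible. The solution is then unique only up to an additive constant (fix it e.g. by requiring ∫_0^1/3 u dx = 0).


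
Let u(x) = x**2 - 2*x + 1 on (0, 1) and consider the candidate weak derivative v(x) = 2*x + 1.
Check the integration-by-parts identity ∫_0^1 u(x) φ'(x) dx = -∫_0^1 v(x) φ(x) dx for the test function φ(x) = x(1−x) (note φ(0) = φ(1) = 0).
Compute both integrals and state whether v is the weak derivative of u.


LHS = 1/6, RHS = -1/3. No, v is not the weak derivative of u.

u(x) = x**2 - 2*x + 1, classical derivative u'(x) = 2*x - 2.
φ(x) = x(1−x), so φ'(x) = 1 - 2*x.
Note φ(0) = φ(1) = 0, so the boundary term u·φ vanishes.
LHS = ∫_0^1 u(x) φ'(x) dx = ∫_0^1 (-2*x^3 + 5*x^2 - 4*x + 1) dx. Term by term:
  ∫_0^1 -2*x^3 dx = -1/2;  ∫_0^1 5*x^2 dx = 5/3;  ∫_0^1 -4*x dx = -2;
  ∫_0^1 1 dx = 1.
Sum: -1/2 + 5/3 − 2 + 1 = 1/6.
So LHS = 1/6.
∫_0^1 v(x) φ(x) dx = ∫_0^1 (-2*x^3 + x^2 + x) dx. Term by term:
  ∫_0^1 -2*x^3 dx = -1/2;  ∫_0^1 x^2 dx = 1/3;  ∫_0^1 x dx = 1/2.
Sum: -1/2 + 1/3 + 1/2 = 1/3.
So RHS = -∫_0^1 v(x) φ(x) dx = -1/3.
LHS − RHS = 1/2 ≠ 0, so the identity fails.
(For a valid weak derivative the identity must hold for EVERY test function, in particular this one. The failure shows v is NOT the weak derivative of u.)
Correct weak derivative would be u'(x) = 2*x - 2.


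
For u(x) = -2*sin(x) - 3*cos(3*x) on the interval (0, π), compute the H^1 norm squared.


||u||_{H^1(0,π)}^2 = 49*π

u'(x) = 9*sin(3*x) - 2*cos(x).
Expand u² and (u')² and integrate term by term on (0, π), using: for integers n ≥ 1, ∫_0^π sin²(nx) dx = ∫_0^π cos²(nx) dx = π/2; for n ≠ n', ∫_0^π sin(nx)sin(n'x) dx = ∫_0^π cos(nx)cos(n'x) dx = 0; and by product-to-sum, ∫_0^π sin(nx)cos(n'x) dx = ½∫_0^π [sin((n+n')x) + sin((n−n')x)] dx, which is 0 when n+n' is even and 2n/(n²−n'²) when n+n' is odd (it need not vanish on (0, π)).
  u² squared terms: (-3)²·∫cos(3x)² dx = 9·π/2 = 9*π/2;  (-2)²·∫sin(x)² dx = 4·π/2 = 2*π.
  u² cross terms: 2·(-3)·(-2)·∫cos(3x)·sin(x) dx = 12·(0) = 0.
  So ∫_0^π u² dx = 9*π/2 + 2*π + 0 = 13*π/2.
  (u')² squared terms: (-2)²·∫cos(x)² dx = 4·π/2 = 2*π;  (9)²·∫sin(3x)² dx = 81·π/2 = 81*π/2.
  (u')² cross terms: 2·(-2)·(9)·∫cos(x)·sin(3x) dx = -36·(0) = 0.
  So ∫_0^π (u')² dx = 2*π + 81*π/2 + 0 = 85*π/2.
||u||_{H^1}^2 = (13*π/2) + (85*π/2) = 49*π.


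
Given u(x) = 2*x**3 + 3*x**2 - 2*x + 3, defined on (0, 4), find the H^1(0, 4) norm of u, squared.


||u||_{H^1}^2 = 3174068/105

The H^1 norm (squared) on an interval (0, L) is
  ||u||_{H^1}^2 = ∫_0^L u(x)^2 dx + ∫_0^L u'(x)^2 dx.
Compute u'(x) = 6*x**2 + 6*x - 2.
Then u(x)^2 = 4*x**6 + 12*x**5 + x**4 + 22*x**2 - 12*x + 9 and u'(x)^2 = 36*x**4 + 72*x**3 + 12*x**2 - 24*x + 4.
Integrate each monomial from 0 to 4 using ∫_0^4 c·x^n dx = c·4^(n+1)/(n+1):
  ∫_0^4 u(x)^2 dx = ∫_0^4 (4*x^6 + 12*x^5 + x^4 + 22*x^2 - 12*x + 9) dx. Term by term:
    ∫_0^4 4*x^6 dx = 65536/7;  ∫_0^4 12*x^5 dx = 8192;  ∫_0^4 x^4 dx = 1024/5;
    ∫_0^4 22*x^2 dx = 1408/3;  ∫_0^4 -12*x dx = -96;  ∫_0^4 9 dx = 36.
  Sum: 65536/7 + 8192 + 1024/5 + 1408/3 − 96 + 36 = 1907684/105.
  ∫_0^4 u'(x)^2 dx = ∫_0^4 (36*x^4 + 72*x^3 + 12*x^2 - 24*x + 4) dx. Term by term:
    ∫_0^4 36*x^4 dx = 36864/5;  ∫_0^4 72*x^3 dx = 4608;  ∫_0^4 12*x^2 dx = 256;
    ∫_0^4 -24*x dx = -192;  ∫_0^4 4 dx = 16.
  Sum: 36864/5 + 4608 + 256 − 192 + 16 = 60304/5.
Adding: ||u||_{H^1}^2 = 1907684/105 + 60304/5 = 3174068/105.


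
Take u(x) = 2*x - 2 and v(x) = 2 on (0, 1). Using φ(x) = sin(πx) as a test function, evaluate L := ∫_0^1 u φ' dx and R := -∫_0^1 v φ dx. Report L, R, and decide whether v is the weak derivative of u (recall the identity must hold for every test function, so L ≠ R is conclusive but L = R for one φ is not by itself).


LHS = -4/π, RHS = -4/π. Yes, v = u' weakly.

u(x) = 2*x - 2, classical derivative u'(x) = 2.
φ(x) = sin(πx), so φ'(x) = π*cos(π*x).
Note φ(0) = φ(1) = 0, so the boundary term u·φ vanishes.
LHS = ∫_0^1 u(x) φ'(x) dx = ∫_0^1 (2*π*x*cos(π*x) - 2*π*cos(π*x)) dx. Term by term:
  ∫_0^1 -2*π*cos(π*x) dx = 0;  ∫_0^1 2*π*x*cos(π*x) dx = -4/π.
Sum: 0 − 4/π = -4/π.
So LHS = -4/π.
∫_0^1 v(x) φ(x) dx = ∫_0^1 (2*sin(π*x)) dx. Term by term:
  ∫_0^1 2*sin(π*x) dx = 4/π.
So RHS = -∫_0^1 v(x) φ(x) dx = -4/π.
LHS = RHS, so the identity holds for this test φ.
Moreover u is smooth here and v(x) = u'(x) = 2 pointwise, so the identity holds for every test function. Hence v is the weak derivative of u.


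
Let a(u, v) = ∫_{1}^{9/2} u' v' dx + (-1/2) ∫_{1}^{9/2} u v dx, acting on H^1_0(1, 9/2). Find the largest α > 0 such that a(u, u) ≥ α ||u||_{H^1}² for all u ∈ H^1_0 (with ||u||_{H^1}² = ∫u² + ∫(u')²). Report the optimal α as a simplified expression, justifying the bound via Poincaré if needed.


α = (-49 + 8*π^2)/(2*(4*π^2 + 49))

Coercivity of a(·,·) on H^1_0(1, 9/2) means a(u, u) ≥ α ||u||_{H^1}² for every u ∈ H^1_0.
The interval has length L = 7/2, and Poincaré/coercivity depend only on L. Here a(u, u) = ∫(u')² + (-1/2)·∫u².
Here c = -1/2 < 0 with |c| < (π/L)² = 4*π^2/49, so coercivity still holds. The condition a(u,u) ≥ α||u||_{H^1}² reads (1−α)∫(u')² ≥ (α−c)∫u². Any admissible α is ≤ 1 (rapidly oscillating u have ∫u²/∫(u')² → 0), and α = 1 would force 0 ≥ (1−c)∫u², impossible since c < 1; so 1−α > 0. By the sharp Poincaré inequality on H^1_0 of an interval of length L, ∫(u')² ≥ (π/L)²∫u² with equality for the first sine mode sin(π(x−x₀)/L) (x₀ the left endpoint), so the inequality holds for all u iff (1−α)(π/L)² ≥ α − c, i.e. α ≤ ((π/L)² + c)/((π/L)² + 1) = (1 + c(L/π)²)/(1 + (L/π)²). (Direct route, valid since c ≤ 0: Poincaré gives c∫u² ≥ c(L/π)²∫(u')², so a(u,u) ≥ (1 + c(L/π)²)∫(u')², while ||u||_{H^1}² ≤ (1 + (L/π)²)∫(u')²; dividing yields the same α.) With (π/L)² = 4*π^2/49 and c = -1/2, the largest admissible constant is α = ((π/L)² + c)/((π/L)² + 1).
Simplifying, α = (-49 + 8*π^2)/(2*(4*π^2 + 49)).


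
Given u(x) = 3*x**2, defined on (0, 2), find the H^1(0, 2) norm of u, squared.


||u||_{H^1}^2 = 768/5

The H^1 norm (squared) on an interval (0, L) is
  ||u||_{H^1}^2 = ∫_0^L u(x)^2 dx + ∫_0^L u'(x)^2 dx.
Compute u'(x) = 6*x.
Then u(x)^2 = 9*x**4 and u'(x)^2 = 36*x**2.
Integrate each monomial from 0 to 2 using ∫_0^2 c·x^n dx = c·2^(n+1)/(n+1):
  ∫_0^2 u(x)^2 dx = ∫_0^2 (9*x^4) dx. Term by term:
    ∫_0^2 9*x^4 dx = 288/5.
  ∫_0^2 u'(x)^2 dx = ∫_0^2 (36*x^2) dx. Term by term:
    ∫_0^2 36*x^2 dx = 96.
Adding: ||u||_{H^1}^2 = 288/5 + 96 = 768/5.


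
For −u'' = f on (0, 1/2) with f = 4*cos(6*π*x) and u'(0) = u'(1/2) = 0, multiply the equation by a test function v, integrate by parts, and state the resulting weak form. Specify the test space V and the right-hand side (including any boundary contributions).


V = H^1(0, 1/2) (no boundary constraint on v; u is determined up to an additive constant); weak form: ∫_0^1/2 u'v' dx = ∫_0^1/2 (4*cos(6*π*x)) v dx for all v ∈ V.

Multiply both sides by a test function v and integrate from 0 to 1/2:
  ∫_0^1/2 −u''(x) v(x) dx = ∫_0^1/2 f(x) v(x) dx.
Integrate the LHS by parts once:
  ∫_0^1/2 −u'' v dx = −[u'(x) v(x)]_0^1/2 + ∫_0^1/2 u'(x) v'(x) dx.
Thus ∫_0^1/2 u'(x) v'(x) dx = ∫_0^1/2 f(x) v(x) dx + [u'(x) v(x)]_0^1/2.
Choose V so that boundary terms are either known or forced to vanish.
u has homogeneous Neumann: u'(0) = u'(1/2) = 0. So [u' v]_0^1/2 = 0·v(1/2) − 0·v(0) = 0 for any v; take V = H^1(0, 1/2).
Weak formulation: find u (satisfying any essential BC) such that ∫_0^1/2 u'(x) v'(x) dx = ∫_0^1/2 f v dx for all v ∈ V (homogeneous Neumann, so boundary terms vanish).
Substituting f(x) = 4*cos(6*π*x), the right-hand side is ∫_0^1/2 (4*cos(6*π*x)) v dx.
Compatibility check (pure Neumann): taking v ≡ 1 ∈ V gives 0 = ∫_0^1/2 f dx + (0) − (0), i.e. ∫_0^1/2 f dx must equal u'(0) − u'(1/2) = 0. Indeed ∫_0^1/2 (4*cos(6*π*x)) dx = 0, so the data are compatible. The solution is then unique only up to an additive constant (fix it e.g. by requiring ∫_0^1/2 u dx = 0).


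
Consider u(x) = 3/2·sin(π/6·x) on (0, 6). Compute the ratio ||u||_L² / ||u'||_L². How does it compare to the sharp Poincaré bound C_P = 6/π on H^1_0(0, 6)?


||u||_L² / ||u'||_L² = 6/π = C_P.

u(x) = 3/2·sin(π/6·x), so u'(x) = π*cos(π*x/6)/4.
Writing u(x) = A·sin(kπx/L) with A = 3/2 and k = 1, use ∫_0^L sin²(kπx/L) dx = L/2 and ∫_0^L cos²(kπx/L) dx = L/2.
u² = 9/4·sin²(π/6·x) and (u')² = π^2/16·cos²(π/6·x), and each of sin², cos² integrates to L/2 = 3 over (0, 6).
∫_0^6 u² dx = 27/4, so ||u||_L² = 3*sqrt(3)/2.
∫_0^6 (u')² dx = 3*π^2/16, so ||u'||_L² = sqrt(3)*π/4.
Ratio ||u||_L² / ||u'||_L² = 6/π.
Sharp Poincaré constant on H^1_0(0, 6) is C_P = L/π = 6/π, achieved by sin(π/6·x).
This is the k = 1 eigenfunction (up to amplitude), so the ratio equals the sharp Poincaré constant exactly.


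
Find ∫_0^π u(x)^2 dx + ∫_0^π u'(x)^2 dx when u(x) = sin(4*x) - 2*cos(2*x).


||u||_{H^1(0,π)}^2 = 37*π/2

u'(x) = 4*sin(2*x) + 4*cos(4*x).
Expand u² and (u')² and integrate term by term on (0, π), using: for integers n ≥ 1, ∫_0^π sin²(nx) dx = ∫_0^π cos²(nx) dx = π/2; for n ≠ n', ∫_0^π sin(nx)sin(n'x) dx = ∫_0^π cos(nx)cos(n'x) dx = 0; and by product-to-sum, ∫_0^π sin(nx)cos(n'x) dx = ½∫_0^π [sin((n+n')x) + sin((n−n')x)] dx, which is 0 when n+n' is even and 2n/(n²−n'²) when n+n' is odd (it need not vanish on (0, π)).
  u² squared terms: (-2)²·∫cos(2x)² dx = 4·π/2 = 2*π;  (1)²·∫sin(4x)² dx = 1·π/2 = π/2.
  u² cross terms: 2·(-2)·(1)·∫cos(2x)·sin(4x) dx = -4·(0) = 0.
  So ∫_0^π u² dx = 2*π + π/2 + 0 = 5*π/2.
  (u')² squared terms: (4)²·∫cos(4x)² dx = 16·π/2 = 8*π;  (4)²·∫sin(2x)² dx = 16·π/2 = 8*π.
  (u')² cross terms: 2·(4)·(4)·∫cos(4x)·sin(2x) dx = 32·(0) = 0.
  So ∫_0^π (u')² dx = 8*π + 8*π + 0 = 16*π.
||u||_{H^1}^2 = (5*π/2) + (16*π) = 37*π/2.


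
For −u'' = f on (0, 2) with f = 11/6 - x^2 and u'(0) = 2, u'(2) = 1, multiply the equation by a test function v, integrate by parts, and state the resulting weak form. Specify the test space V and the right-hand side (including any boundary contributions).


V = H^1(0, 2) (v unrestricted at boundary; u is determined up to an additive constant); weak form: ∫_0^2 u'v' dx = ∫_0^2 (11/6 - x^2) v dx + v(2) − 2·v(0) for all v ∈ V.

Multiply both sides by a test function v and integrate from 0 to 2:
  ∫_0^2 −u''(x) v(x) dx = ∫_0^2 f(x) v(x) dx.
Integrate the LHS by parts once:
  ∫_0^2 −u'' v dx = −[u'(x) v(x)]_0^2 + ∫_0^2 u'(x) v'(x) dx.
Thus ∫_0^2 u'(x) v'(x) dx = ∫_0^2 f(x) v(x) dx + [u'(x) v(x)]_0^2.
Choose V so that boundary terms are either known or forced to vanish.
u has inhomogeneous Neumann u'(0) = 2, u'(2) = 1. [u' v]_0^2 = (1)·v(2) − (2)·v(0) = v(2) − 2·v(0). Take V = H^1(0, 2); boundary term becomes part of RHS.
Weak formulation: find u (satisfying any essential BC) such that ∫_0^2 u'(x) v'(x) dx = ∫_0^2 f v dx + v(2) − 2·v(0) for all v ∈ V (Neumann data are natural BCs: they enter the RHS as boundary terms).
Substituting f(x) = 11/6 - x^2, the right-hand side is ∫_0^2 (11/6 - x^2) v dx + v(2) − 2·v(0).
Compatibility check (pure Neumann): taking v ≡ 1 ∈ V gives 0 = ∫_0^2 f dx + (1) − (2), i.e. ∫_0^2 f dx must equal u'(0) − u'(2) = 1. Indeed ∫_0^2 (11/6 - x^2) dx = 1, so the data are compatible. The solution is then unique only up to an additive constant (fix it e.g. by requiring ∫_0^2 u dx = 0).


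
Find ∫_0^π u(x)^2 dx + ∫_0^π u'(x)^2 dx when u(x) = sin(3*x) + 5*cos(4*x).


||u||_{H^1(0,π)}^2 = -1020/7 + 435*π/2

u'(x) = -20*sin(4*x) + 3*cos(3*x).
Expand u² and (u')² and integrate term by term on (0, π), using: for integers n ≥ 1, ∫_0^π sin²(nx) dx = ∫_0^π cos²(nx) dx = π/2; for n ≠ n', ∫_0^π sin(nx)sin(n'x) dx = ∫_0^π cos(nx)cos(n'x) dx = 0; and by product-to-sum, ∫_0^π sin(nx)cos(n'x) dx = ½∫_0^π [sin((n+n')x) + sin((n−n')x)] dx, which is 0 when n+n' is even and 2n/(n²−n'²) when n+n' is odd (it need not vanish on (0, π)).
  u² squared terms: (5)²·∫cos(4x)² dx = 25·π/2 = 25*π/2;  (1)²·∫sin(3x)² dx = 1·π/2 = π/2.
  u² cross terms: 2·(5)·(1)·∫cos(4x)·sin(3x) dx = 10·(-6/7) = -60/7.
  So ∫_0^π u² dx = 25*π/2 + π/2 − 60/7 = -60/7 + 13*π.
  (u')² squared terms: (-20)²·∫sin(4x)² dx = 400·π/2 = 200*π;  (3)²·∫cos(3x)² dx = 9·π/2 = 9*π/2.
  (u')² cross terms: 2·(-20)·(3)·∫sin(4x)·cos(3x) dx = -120·(8/7) = -960/7.
  So ∫_0^π (u')² dx = 200*π + 9*π/2 − 960/7 = -960/7 + 409*π/2.
||u||_{H^1}^2 = (-60/7 + 13*π) + (-960/7 + 409*π/2) = -1020/7 + 435*π/2.


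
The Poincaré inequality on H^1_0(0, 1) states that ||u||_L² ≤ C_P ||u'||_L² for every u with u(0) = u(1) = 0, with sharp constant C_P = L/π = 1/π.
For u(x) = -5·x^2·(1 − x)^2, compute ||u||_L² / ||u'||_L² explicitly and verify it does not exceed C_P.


||u||_L² / ||u'||_L² = sqrt(3)/6 < C_P = 1/π.

u(x) = -5·x^2·(1 − x)^2, so u'(x) = 10*x*(x*(1 - x) - (x - 1)^2).
u(x) = -5·x^2·(1 − x)^2 vanishes at x = 0 and x = 1, so u ∈ H^1_0(0, 1). Differentiate via the product rule and integrate the resulting polynomials term by term.
  ∫_0^1 u² dx = ∫_0^1 (25*x^8 - 100*x^7 + 150*x^6 - 100*x^5 + 25*x^4) dx. Term by term:
    ∫_0^1 25*x^8 dx = 25/9;  ∫_0^1 -100*x^7 dx = -25/2;  ∫_0^1 150*x^6 dx = 150/7;
    ∫_0^1 -100*x^5 dx = -50/3;  ∫_0^1 25*x^4 dx = 5.
  Sum: 25/9 − 25/2 + 150/7 − 50/3 + 5 = 5/126.
  ∫_0^1 (u')² dx = ∫_0^1 (400*x^6 - 1200*x^5 + 1300*x^4 - 600*x^3 + 100*x^2) dx. Term by term:
    ∫_0^1 400*x^6 dx = 400/7;  ∫_0^1 -1200*x^5 dx = -200;  ∫_0^1 1300*x^4 dx = 260;
    ∫_0^1 -600*x^3 dx = -150;  ∫_0^1 100*x^2 dx = 100/3.
  Sum: 400/7 − 200 + 260 − 150 + 100/3 = 10/21.
∫_0^1 u² dx = 5/126, so ||u||_L² = sqrt(70)/42.
∫_0^1 (u')² dx = 10/21, so ||u'||_L² = sqrt(210)/21.
Ratio ||u||_L² / ||u'||_L² = sqrt(3)/6.
Sharp Poincaré constant on H^1_0(0, 1) is C_P = L/π = 1/π, achieved by sin(π·x).
A polynomial bump cannot attain the sharp Poincaré constant (only the first sine eigenfunction does), so the ratio is strictly less than C_P, consistent with ||u||_L² ≤ C_P ||u'||_L².


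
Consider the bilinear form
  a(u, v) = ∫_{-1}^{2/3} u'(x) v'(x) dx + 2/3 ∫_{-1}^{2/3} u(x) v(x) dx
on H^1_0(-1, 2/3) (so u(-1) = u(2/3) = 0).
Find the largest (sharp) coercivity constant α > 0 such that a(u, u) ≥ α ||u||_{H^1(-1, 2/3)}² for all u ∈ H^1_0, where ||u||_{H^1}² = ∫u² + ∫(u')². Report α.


α = (50 + 27*π^2)/(3*(25 + 9*π^2))

Coercivity of a(·,·) on H^1_0(-1, 2/3) means a(u, u) ≥ α ||u||_{H^1}² for every u ∈ H^1_0.
The interval has length L = 5/3, and Poincaré/coercivity depend only on L. Here a(u, u) = ∫(u')² + (2/3)·∫u².
Here 0 < c = 2/3 < 1. The condition a(u,u) ≥ α||u||_{H^1}² reads (1−α)∫(u')² ≥ (α−c)∫u². Any admissible α is ≤ 1 (rapidly oscillating u have ∫u²/∫(u')² → 0), and α = 1 would force 0 ≥ (1−c)∫u², impossible since c < 1; so 1−α > 0. By the sharp Poincaré inequality on H^1_0 of an interval of length L, ∫(u')² ≥ (π/L)²∫u² with equality for the first sine mode sin(π(x−x₀)/L) (x₀ the left endpoint), so the inequality holds for all u iff (1−α)(π/L)² ≥ α − c, i.e. α ≤ ((π/L)² + c)/((π/L)² + 1) = (1 + c(L/π)²)/(1 + (L/π)²). With (π/L)² = 9*π^2/25 and c = 2/3, the largest admissible constant is α = ((π/L)² + c)/((π/L)² + 1).
Simplifying, α = (50 + 27*π^2)/(3*(25 + 9*π^2)).


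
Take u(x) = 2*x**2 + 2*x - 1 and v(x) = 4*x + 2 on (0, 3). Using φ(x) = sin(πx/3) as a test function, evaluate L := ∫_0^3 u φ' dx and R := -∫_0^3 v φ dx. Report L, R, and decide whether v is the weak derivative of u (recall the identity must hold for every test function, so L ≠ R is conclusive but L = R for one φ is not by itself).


LHS = -48/π, RHS = -48/π. Yes, v = u' weakly.

u(x) = 2*x**2 + 2*x - 1, classical derivative u'(x) = 4*x + 2.
φ(x) = sin(πx/3), so φ'(x) = π*cos(π*x/3)/3.
Note φ(0) = φ(3) = 0, so the boundary term u·φ vanishes.
LHS = ∫_0^3 u(x) φ'(x) dx = ∫_0^3 (2*π*x^2*cos(π*x/3)/3 + 2*π*x*cos(π*x/3)/3 - π*cos(π*x/3)/3) dx. Term by term:
  ∫_0^3 -π*cos(π*x/3)/3 dx = 0;  ∫_0^3 2*π*x*cos(π*x/3)/3 dx = -12/π;  ∫_0^3 2*π*x^2*cos(π*x/3)/3 dx = -36/π.
Sum: 0 − 12/π − 36/π = -48/π.
So LHS = -48/π.
∫_0^3 v(x) φ(x) dx = ∫_0^3 (4*x*sin(π*x/3) + 2*sin(π*x/3)) dx. Term by term:
  ∫_0^3 2*sin(π*x/3) dx = 12/π;  ∫_0^3 4*x*sin(π*x/3) dx = 36/π.
Sum: 12/π + 36/π = 48/π.
So RHS = -∫_0^3 v(x) φ(x) dx = -48/π.
LHS = RHS, so the identity holds for this test φ.
Moreover u is smooth here and v(x) = u'(x) = 4*x + 2 pointwise, so the identity holds for every test function. Hence v is the weak derivative of u.


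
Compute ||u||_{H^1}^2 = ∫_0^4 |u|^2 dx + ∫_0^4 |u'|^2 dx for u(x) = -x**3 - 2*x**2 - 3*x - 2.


||u||_{H^1}^2 = 1359796/105

The H^1 norm (squared) on an interval (0, L) is
  ||u||_{H^1}^2 = ∫_0^L u(x)^2 dx + ∫_0^L u'(x)^2 dx.
Compute u'(x) = -3*x**2 - 4*x - 3.
Then u(x)^2 = x**6 + 4*x**5 + 10*x**4 + 16*x**3 + 17*x**2 + 12*x + 4 and u'(x)^2 = 9*x**4 + 24*x**3 + 34*x**2 + 24*x + 9.
Integrate each monomial from 0 to 4 using ∫_0^4 c·x^n dx = c·4^(n+1)/(n+1):
  ∫_0^4 u(x)^2 dx = ∫_0^4 (x^6 + 4*x^5 + 10*x^4 + 16*x^3 + 17*x^2 + 12*x + 4) dx. Term by term:
    ∫_0^4 x^6 dx = 16384/7;  ∫_0^4 4*x^5 dx = 8192/3;  ∫_0^4 10*x^4 dx = 2048;
    ∫_0^4 16*x^3 dx = 1024;  ∫_0^4 17*x^2 dx = 1088/3;  ∫_0^4 12*x dx = 96;
    ∫_0^4 4 dx = 16.
  Sum: 16384/7 + 8192/3 + 2048 + 1024 + 1088/3 + 96 + 16 = 180976/21.
  ∫_0^4 u'(x)^2 dx = ∫_0^4 (9*x^4 + 24*x^3 + 34*x^2 + 24*x + 9) dx. Term by term:
    ∫_0^4 9*x^4 dx = 9216/5;  ∫_0^4 24*x^3 dx = 1536;  ∫_0^4 34*x^2 dx = 2176/3;
    ∫_0^4 24*x dx = 192;  ∫_0^4 9 dx = 36.
  Sum: 9216/5 + 1536 + 2176/3 + 192 + 36 = 64988/15.
Adding: ||u||_{H^1}^2 = 180976/21 + 64988/15 = 1359796/105.


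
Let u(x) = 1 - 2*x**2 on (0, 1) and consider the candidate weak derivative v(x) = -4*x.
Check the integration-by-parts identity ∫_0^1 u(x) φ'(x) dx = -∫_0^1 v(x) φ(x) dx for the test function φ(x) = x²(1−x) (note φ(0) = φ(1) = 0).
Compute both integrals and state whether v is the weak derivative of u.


LHS = 1/5, RHS = 1/5. Yes, v = u' weakly.

u(x) = 1 - 2*x**2, classical derivative u'(x) = -4*x.
φ(x) = x²(1−x), so φ'(x) = x*(2 - 3*x).
Note φ(0) = φ(1) = 0, so the boundary term u·φ vanishes.
LHS = ∫_0^1 u(x) φ'(x) dx = ∫_0^1 (6*x^4 - 4*x^3 - 3*x^2 + 2*x) dx. Term by term:
  ∫_0^1 6*x^4 dx = 6/5;  ∫_0^1 -4*x^3 dx = -1;  ∫_0^1 -3*x^2 dx = -1;
  ∫_0^1 2*x dx = 1.
Sum: 6/5 − 1 − 1 + 1 = 1/5.
So LHS = 1/5.
∫_0^1 v(x) φ(x) dx = ∫_0^1 (4*x^4 - 4*x^3) dx. Term by term:
  ∫_0^1 4*x^4 dx = 4/5;  ∫_0^1 -4*x^3 dx = -1.
Sum: 4/5 − 1 = -1/5.
So RHS = -∫_0^1 v(x) φ(x) dx = 1/5.
LHS = RHS, so the identity holds for this test φ.
Moreover u is smooth here and v(x) = u'(x) = -4*x pointwise, so the identity holds for every test function. Hence v is the weak derivative of u.


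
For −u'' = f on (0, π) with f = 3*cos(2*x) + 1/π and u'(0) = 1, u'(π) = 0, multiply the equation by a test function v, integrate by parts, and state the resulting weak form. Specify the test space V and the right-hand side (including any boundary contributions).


V = H^1(0, π) (v unrestricted at boundary; u is determined up to an additive constant); weak form: ∫_0^π u'v' dx = ∫_0^π (3*cos(2*x) + 1/π) v dx − v(0) for all v ∈ V.

Multiply both sides by a test function v and integrate from 0 to π:
  ∫_0^π −u''(x) v(x) dx = ∫_0^π f(x) v(x) dx.
Integrate the LHS by parts once:
  ∫_0^π −u'' v dx = −[u'(x) v(x)]_0^π + ∫_0^π u'(x) v'(x) dx.
Thus ∫_0^π u'(x) v'(x) dx = ∫_0^π f(x) v(x) dx + [u'(x) v(x)]_0^π.
Choose V so that boundary terms are either known or forced to vanish.
u has inhomogeneous Neumann u'(0) = 1, u'(π) = 0. [u' v]_0^π = (0)·v(π) − (1)·v(0) = − v(0). Take V = H^1(0, π); boundary term becomes part of RHS.
Weak formulation: find u (satisfying any essential BC) such that ∫_0^π u'(x) v'(x) dx = ∫_0^π f v dx − v(0) for all v ∈ V (Neumann data are natural BCs: they enter the RHS as boundary terms).
Substituting f(x) = 3*cos(2*x) + 1/π, the right-hand side is ∫_0^π (3*cos(2*x) + 1/π) v dx − v(0).
Compatibility check (pure Neumann): taking v ≡ 1 ∈ V gives 0 = ∫_0^π f dx + (0) − (1), i.e. ∫_0^π f dx must equal u'(0) − u'(π) = 1. Indeed ∫_0^π (3*cos(2*x) + 1/π) dx = 1, so the data are compatible. The solution is then unique only up to an additive constant (fix it e.g. by requiring ∫_0^π u dx = 0).


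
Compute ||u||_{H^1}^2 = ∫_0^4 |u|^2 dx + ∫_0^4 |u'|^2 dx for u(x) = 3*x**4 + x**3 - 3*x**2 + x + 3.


||u||_{H^1}^2 = 66753656/105

The H^1 norm (squared) on an interval (0, L) is
  ||u||_{H^1}^2 = ∫_0^L u(x)^2 dx + ∫_0^L u'(x)^2 dx.
Compute u'(x) = 12*x**3 + 3*x**2 - 6*x + 1.
Then u(x)^2 = 9*x**8 + 6*x**7 - 17*x**6 + 29*x**4 - 17*x**2 + 6*x + 9 and u'(x)^2 = 144*x**6 + 72*x**5 - 135*x**4 - 12*x**3 + 42*x**2 - 12*x + 1.
Integrate each monomial from 0 to 4 using ∫_0^4 c·x^n dx = c·4^(n+1)/(n+1):
  ∫_0^4 u(x)^2 dx = ∫_0^4 (9*x^8 + 6*x^7 - 17*x^6 + 29*x^4 - 17*x^2 + 6*x + 9) dx. Term by term:
    ∫_0^4 9*x^8 dx = 262144;  ∫_0^4 6*x^7 dx = 49152;  ∫_0^4 -17*x^6 dx = -278528/7;
    ∫_0^4 29*x^4 dx = 29696/5;  ∫_0^4 -17*x^2 dx = -1088/3;  ∫_0^4 6*x dx = 48;
    ∫_0^4 9 dx = 36.
  Sum: 262144 + 49152 − 278528/7 + 29696/5 − 1088/3 + 48 + 36 = 29102516/105.
  ∫_0^4 u'(x)^2 dx = ∫_0^4 (144*x^6 + 72*x^5 - 135*x^4 - 12*x^3 + 42*x^2 - 12*x + 1) dx. Term by term:
    ∫_0^4 144*x^6 dx = 2359296/7;  ∫_0^4 72*x^5 dx = 49152;  ∫_0^4 -135*x^4 dx = -27648;
    ∫_0^4 -12*x^3 dx = -768;  ∫_0^4 42*x^2 dx = 896;  ∫_0^4 -12*x dx = -96;
    ∫_0^4 1 dx = 4.
  Sum: 2359296/7 + 49152 − 27648 − 768 + 896 − 96 + 4 = 2510076/7.
Adding: ||u||_{H^1}^2 = 29102516/105 + 2510076/7 = 66753656/105.


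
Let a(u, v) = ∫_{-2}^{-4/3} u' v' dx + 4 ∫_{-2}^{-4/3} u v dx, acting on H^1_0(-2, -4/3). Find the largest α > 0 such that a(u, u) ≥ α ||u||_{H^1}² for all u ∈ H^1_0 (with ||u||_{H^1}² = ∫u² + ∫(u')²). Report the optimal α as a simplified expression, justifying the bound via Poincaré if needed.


α = 1

Coercivity of a(·,·) on H^1_0(-2, -4/3) means a(u, u) ≥ α ||u||_{H^1}² for every u ∈ H^1_0.
The interval has length L = 2/3, and Poincaré/coercivity depend only on L. Here a(u, u) = ∫(u')² + (4)·∫u².
Here c = 4 ≥ 1, so a(u,u) = ∫(u')² + c∫u² ≥ ∫(u')² + ∫u² = ||u||_{H^1}², i.e. α = 1 works. No larger α is possible: a(u,u) ≥ α||u||_{H^1}² means (1−α)∫(u')² ≥ (α−c)∫u², and for the modes u_n = sin(nπ(x−x₀)/L) (x₀ the left endpoint) one has ∫u_n²/∫(u_n')² = (L/(nπ))² → 0, so a(u_n,u_n)/||u_n||_{H^1}² → 1. Hence the optimal constant is α = 1.
Therefore α = 1.


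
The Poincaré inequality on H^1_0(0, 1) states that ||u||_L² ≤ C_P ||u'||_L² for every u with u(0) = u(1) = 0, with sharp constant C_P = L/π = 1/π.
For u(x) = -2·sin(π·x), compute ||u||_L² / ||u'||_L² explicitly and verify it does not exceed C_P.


||u||_L² / ||u'||_L² = 1/π = C_P.

u(x) = -2·sin(π·x), so u'(x) = -2*π*cos(π*x).
Writing u(x) = A·sin(kπx/L) with A = -2 and k = 1, use ∫_0^L sin²(kπx/L) dx = L/2 and ∫_0^L cos²(kπx/L) dx = L/2.
u² = 4·sin²(π·x) and (u')² = 4*π^2·cos²(π·x), and each of sin², cos² integrates to L/2 = 1/2 over (0, 1).
∫_0^1 u² dx = 2, so ||u||_L² = sqrt(2).
∫_0^1 (u')² dx = 2*π^2, so ||u'||_L² = sqrt(2)*π.
Ratio ||u||_L² / ||u'||_L² = 1/π.
Sharp Poincaré constant on H^1_0(0, 1) is C_P = L/π = 1/π, achieved by sin(π·x).
This is the k = 1 eigenfunction (up to amplitude), so the ratio equals the sharp Poincaré constant exactly.


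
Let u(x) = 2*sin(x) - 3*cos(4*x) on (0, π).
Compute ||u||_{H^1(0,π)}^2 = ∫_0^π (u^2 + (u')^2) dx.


||u||_{H^1(0,π)}^2 = 136/5 + 161*π/2

u'(x) = 12*sin(4*x) + 2*cos(x).
Expand u² and (u')² and integrate term by term on (0, π), using: for integers n ≥ 1, ∫_0^π sin²(nx) dx = ∫_0^π cos²(nx) dx = π/2; for n ≠ n', ∫_0^π sin(nx)sin(n'x) dx = ∫_0^π cos(nx)cos(n'x) dx = 0; and by product-to-sum, ∫_0^π sin(nx)cos(n'x) dx = ½∫_0^π [sin((n+n')x) + sin((n−n')x)] dx, which is 0 when n+n' is even and 2n/(n²−n'²) when n+n' is odd (it need not vanish on (0, π)).
  u² squared terms: (-3)²·∫cos(4x)² dx = 9·π/2 = 9*π/2;  (2)²·∫sin(x)² dx = 4·π/2 = 2*π.
  u² cross terms: 2·(-3)·(2)·∫cos(4x)·sin(x) dx = -12·(-2/15) = 8/5.
  So ∫_0^π u² dx = 9*π/2 + 2*π + 8/5 = 8/5 + 13*π/2.
  (u')² squared terms: (2)²·∫cos(x)² dx = 4·π/2 = 2*π;  (12)²·∫sin(4x)² dx = 144·π/2 = 72*π.
  (u')² cross terms: 2·(2)·(12)·∫cos(x)·sin(4x) dx = 48·(8/15) = 128/5.
  So ∫_0^π (u')² dx = 2*π + 72*π + 128/5 = 128/5 + 74*π.
||u||_{H^1}^2 = (8/5 + 13*π/2) + (128/5 + 74*π) = 136/5 + 161*π/2.


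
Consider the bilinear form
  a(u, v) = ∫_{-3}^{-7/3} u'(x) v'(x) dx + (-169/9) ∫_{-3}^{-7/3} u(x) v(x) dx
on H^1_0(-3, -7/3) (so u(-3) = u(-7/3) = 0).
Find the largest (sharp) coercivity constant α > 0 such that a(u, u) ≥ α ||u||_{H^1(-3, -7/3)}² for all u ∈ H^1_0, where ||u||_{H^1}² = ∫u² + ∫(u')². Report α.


α = (-676 + 81*π^2)/(9*(4 + 9*π^2))

Coercivity of a(·,·) on H^1_0(-3, -7/3) means a(u, u) ≥ α ||u||_{H^1}² for every u ∈ H^1_0.
The interval has length L = 2/3, and Poincaré/coercivity depend only on L. Here a(u, u) = ∫(u')² + (-169/9)·∫u².
Here c = -169/9 < 0 with |c| < (π/L)² = 9*π^2/4, so coercivity still holds. The condition a(u,u) ≥ α||u||_{H^1}² reads (1−α)∫(u')² ≥ (α−c)∫u². Any admissible α is ≤ 1 (rapidly oscillating u have ∫u²/∫(u')² → 0), and α = 1 would force 0 ≥ (1−c)∫u², impossible since c < 1; so 1−α > 0. By the sharp Poincaré inequality on H^1_0 of an interval of length L, ∫(u')² ≥ (π/L)²∫u² with equality for the first sine mode sin(π(x−x₀)/L) (x₀ the left endpoint), so the inequality holds for all u iff (1−α)(π/L)² ≥ α − c, i.e. α ≤ ((π/L)² + c)/((π/L)² + 1) = (1 + c(L/π)²)/(1 + (L/π)²). (Direct route, valid since c ≤ 0: Poincaré gives c∫u² ≥ c(L/π)²∫(u')², so a(u,u) ≥ (1 + c(L/π)²)∫(u')², while ||u||_{H^1}² ≤ (1 + (L/π)²)∫(u')²; dividing yields the same α.) With (π/L)² = 9*π^2/4 and c = -169/9, the largest admissible constant is α = ((π/L)² + c)/((π/L)² + 1).
Simplifying, α = (-676 + 81*π^2)/(9*(4 + 9*π^2)).


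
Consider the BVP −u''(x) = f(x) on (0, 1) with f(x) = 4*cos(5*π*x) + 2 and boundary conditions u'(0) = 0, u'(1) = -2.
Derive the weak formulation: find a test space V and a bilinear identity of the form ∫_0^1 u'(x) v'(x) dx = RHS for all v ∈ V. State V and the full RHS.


V = H^1(0, 1) (v unrestricted at boundary; u is determined up to an additive constant); weak form: ∫_0^1 u'v' dx = ∫_0^1 (4*cos(5*π*x) + 2) v dx − 2·v(1) for all v ∈ V.

Multiply both sides by a test function v and integrate from 0 to 1:
  ∫_0^1 −u''(x) v(x) dx = ∫_0^1 f(x) v(x) dx.
Integrate the LHS by parts once:
  ∫_0^1 −u'' v dx = −[u'(x) v(x)]_0^1 + ∫_0^1 u'(x) v'(x) dx.
Thus ∫_0^1 u'(x) v'(x) dx = ∫_0^1 f(x) v(x) dx + [u'(x) v(x)]_0^1.
Choose V so that boundary terms are either known or forced to vanish.
u has inhomogeneous Neumann u'(0) = 0, u'(1) = -2. [u' v]_0^1 = (-2)·v(1) − (0)·v(0) = − 2·v(1). Take V = H^1(0, 1); boundary term becomes part of RHS.
Weak formulation: find u (satisfying any essential BC) such that ∫_0^1 u'(x) v'(x) dx = ∫_0^1 f v dx − 2·v(1) for all v ∈ V (Neumann data are natural BCs: they enter the RHS as boundary terms).
Substituting f(x) = 4*cos(5*π*x) + 2, the right-hand side is ∫_0^1 (4*cos(5*π*x) + 2) v dx − 2·v(1).
Compatibility check (pure Neumann): taking v ≡ 1 ∈ V gives 0 = ∫_0^1 f dx + (-2) − (0), i.e. ∫_0^1 f dx must equal u'(0) − u'(1) = 2. Indeed ∫_0^1 (4*cos(5*π*x) + 2) dx = 2, so the data are compatible. The solution is then unique only up to an additive constant (fix it e.g. by requiring ∫_0^1 u dx = 0).


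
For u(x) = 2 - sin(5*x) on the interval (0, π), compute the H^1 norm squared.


||u||_{H^1(0,π)}^2 = -8/5 + 17*π

u'(x) = -5*cos(5*x).
Expand u² and (u')² and integrate term by term on (0, π), using: for integers n ≥ 1, ∫_0^π sin²(nx) dx = ∫_0^π cos²(nx) dx = π/2; for n ≠ n', ∫_0^π sin(nx)sin(n'x) dx = ∫_0^π cos(nx)cos(n'x) dx = 0; and by product-to-sum, ∫_0^π sin(nx)cos(n'x) dx = ½∫_0^π [sin((n+n')x) + sin((n−n')x)] dx, which is 0 when n+n' is even and 2n/(n²−n'²) when n+n' is odd (it need not vanish on (0, π)). For the constant mode: ∫_0^π 1 dx = π, ∫_0^π cos(nx) dx = 0, ∫_0^π sin(nx) dx = (1−(−1)^n)/n.
  u² squared terms: (2)²·∫1 dx = 4·π = 4*π;  (-1)²·∫sin(5x)² dx = 1·π/2 = π/2.
  u² cross terms: 2·(2)·(-1)·∫1·sin(5x) dx = -4·(2/5) = -8/5.
  So ∫_0^π u² dx = 4*π + π/2 − 8/5 = -8/5 + 9*π/2.
  (u')² squared terms: (-5)²·∫cos(5x)² dx = 25·π/2 = 25*π/2.
  So ∫_0^π (u')² dx = 25*π/2.
||u||_{H^1}^2 = (-8/5 + 9*π/2) + (25*π/2) = -8/5 + 17*π.


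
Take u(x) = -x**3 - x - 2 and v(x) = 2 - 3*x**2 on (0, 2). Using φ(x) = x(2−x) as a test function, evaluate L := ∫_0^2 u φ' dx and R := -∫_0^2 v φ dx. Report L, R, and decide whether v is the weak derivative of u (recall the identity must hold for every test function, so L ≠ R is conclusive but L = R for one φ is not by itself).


LHS = 92/15, RHS = 32/15. No, v is not the weak derivative of u.

u(x) = -x**3 - x - 2, classical derivative u'(x) = -3*x**2 - 1.
φ(x) = x(2−x), so φ'(x) = 2 - 2*x.
Note φ(0) = φ(2) = 0, so the boundary term u·φ vanishes.
LHS = ∫_0^2 u(x) φ'(x) dx = ∫_0^2 (2*x^4 - 2*x^3 + 2*x^2 + 2*x - 4) dx. Term by term:
  ∫_0^2 2*x^4 dx = 64/5;  ∫_0^2 -2*x^3 dx = -8;  ∫_0^2 2*x^2 dx = 16/3;
  ∫_0^2 2*x dx = 4;  ∫_0^2 -4 dx = -8.
Sum: 64/5 − 8 + 16/3 + 4 − 8 = 92/15.
So LHS = 92/15.
∫_0^2 v(x) φ(x) dx = ∫_0^2 (3*x^4 - 6*x^3 - 2*x^2 + 4*x) dx. Term by term:
  ∫_0^2 3*x^4 dx = 96/5;  ∫_0^2 -6*x^3 dx = -24;  ∫_0^2 -2*x^2 dx = -16/3;
  ∫_0^2 4*x dx = 8.
Sum: 96/5 − 24 − 16/3 + 8 = -32/15.
So RHS = -∫_0^2 v(x) φ(x) dx = 32/15.
LHS − RHS = 4 ≠ 0, so the identity fails.
(For a valid weak derivative the identity must hold for EVERY test function, in particular this one. The failure shows v is NOT the weak derivative of u.)
Correct weak derivative would be u'(x) = -3*x**2 - 1.


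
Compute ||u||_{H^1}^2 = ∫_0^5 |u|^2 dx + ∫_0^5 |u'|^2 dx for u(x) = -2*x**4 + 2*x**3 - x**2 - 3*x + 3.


||u||_{H^1}^2 = 136751515/126

The H^1 norm (squared) on an interval (0, L) is
  ||u||_{H^1}^2 = ∫_0^L u(x)^2 dx + ∫_0^L u'(x)^2 dx.
Compute u'(x) = -8*x**3 + 6*x**2 - 2*x - 3.
Then u(x)^2 = 4*x**8 - 8*x**7 + 8*x**6 + 8*x**5 - 23*x**4 + 18*x**3 + 3*x**2 - 18*x + 9 and u'(x)^2 = 64*x**6 - 96*x**5 + 68*x**4 + 24*x**3 - 32*x**2 + 12*x + 9.
Integrate each monomial from 0 to 5 using ∫_0^5 c·x^n dx = c·5^(n+1)/(n+1):
  ∫_0^5 u(x)^2 dx = ∫_0^5 (4*x^8 - 8*x^7 + 8*x^6 + 8*x^5 - 23*x^4 + 18*x^3 + 3*x^2 - 18*x + 9) dx. Term by term:
    ∫_0^5 4*x^8 dx = 7812500/9;  ∫_0^5 -8*x^7 dx = -390625;  ∫_0^5 8*x^6 dx = 625000/7;
    ∫_0^5 8*x^5 dx = 62500/3;  ∫_0^5 -23*x^4 dx = -14375;  ∫_0^5 18*x^3 dx = 5625/2;
    ∫_0^5 3*x^2 dx = 125;  ∫_0^5 -18*x dx = -225;  ∫_0^5 9 dx = 45.
  Sum: 7812500/9 − 390625 + 625000/7 + 62500/3 − 14375 + 5625/2 + 125 − 225 + 45 = 72567445/126.
  ∫_0^5 u'(x)^2 dx = ∫_0^5 (64*x^6 - 96*x^5 + 68*x^4 + 24*x^3 - 32*x^2 + 12*x + 9) dx. Term by term:
    ∫_0^5 64*x^6 dx = 5000000/7;  ∫_0^5 -96*x^5 dx = -250000;  ∫_0^5 68*x^4 dx = 42500;
    ∫_0^5 24*x^3 dx = 3750;  ∫_0^5 -32*x^2 dx = -4000/3;  ∫_0^5 12*x dx = 150;
    ∫_0^5 9 dx = 45.
  Sum: 5000000/7 − 250000 + 42500 + 3750 − 4000/3 + 150 + 45 = 10697345/21.
Adding: ||u||_{H^1}^2 = 72567445/126 + 10697345/21 = 136751515/126.


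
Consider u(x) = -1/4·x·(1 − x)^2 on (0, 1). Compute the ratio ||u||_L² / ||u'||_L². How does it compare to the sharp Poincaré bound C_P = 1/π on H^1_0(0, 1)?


||u||_L² / ||u'||_L² = sqrt(14)/14 < C_P = 1/π.

u(x) = -1/4·x·(1 − x)^2, so u'(x) = (1 - 3*x)*(x - 1)/4.
u(x) = -1/4·x·(1 − x)^2 vanishes at x = 0 and x = 1, so u ∈ H^1_0(0, 1). Differentiate via the product rule and integrate the resulting polynomials term by term.
  ∫_0^1 u² dx = ∫_0^1 (x^6/16 - x^5/4 + 3*x^4/8 - x^3/4 + x^2/16) dx. Term by term:
    ∫_0^1 x^6/16 dx = 1/112;  ∫_0^1 -x^5/4 dx = -1/24;  ∫_0^1 3*x^4/8 dx = 3/40;
    ∫_0^1 -x^3/4 dx = -1/16;  ∫_0^1 x^2/16 dx = 1/48.
  Sum: 1/112 − 1/24 + 3/40 − 1/16 + 1/48 = 1/1680.
  ∫_0^1 (u')² dx = ∫_0^1 (9*x^4/16 - 3*x^3/2 + 11*x^2/8 - x/2 + 1/16) dx. Term by term:
    ∫_0^1 9*x^4/16 dx = 9/80;  ∫_0^1 -3*x^3/2 dx = -3/8;  ∫_0^1 11*x^2/8 dx = 11/24;
    ∫_0^1 -x/2 dx = -1/4;  ∫_0^1 1/16 dx = 1/16.
  Sum: 9/80 − 3/8 + 11/24 − 1/4 + 1/16 = 1/120.
∫_0^1 u² dx = 1/1680, so ||u||_L² = sqrt(105)/420.
∫_0^1 (u')² dx = 1/120, so ||u'||_L² = sqrt(30)/60.
Ratio ||u||_L² / ||u'||_L² = sqrt(14)/14.
Sharp Poincaré constant on H^1_0(0, 1) is C_P = L/π = 1/π, achieved by sin(π·x).
A polynomial bump cannot attain the sharp Poincaré constant (only the first sine eigenfunction does), so the ratio is strictly less than C_P, consistent with ||u||_L² ≤ C_P ||u'||_L².


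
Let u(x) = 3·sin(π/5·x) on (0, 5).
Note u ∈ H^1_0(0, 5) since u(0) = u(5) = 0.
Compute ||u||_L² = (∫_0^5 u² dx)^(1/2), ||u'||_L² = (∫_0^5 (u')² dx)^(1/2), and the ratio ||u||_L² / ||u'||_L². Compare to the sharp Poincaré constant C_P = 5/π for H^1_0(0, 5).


||u||_L² / ||u'||_L² = 5/π = C_P.

u(x) = 3·sin(π/5·x), so u'(x) = 3*π*cos(π*x/5)/5.
Writing u(x) = A·sin(kπx/L) with A = 3 and k = 1, use ∫_0^L sin²(kπx/L) dx = L/2 and ∫_0^L cos²(kπx/L) dx = L/2.
u² = 9·sin²(π/5·x) and (u')² = 9*π^2/25·cos²(π/5·x), and each of sin², cos² integrates to L/2 = 5/2 over (0, 5).
∫_0^5 u² dx = 45/2, so ||u||_L² = 3*sqrt(10)/2.
∫_0^5 (u')² dx = 9*π^2/10, so ||u'||_L² = 3*sqrt(10)*π/10.
Ratio ||u||_L² / ||u'||_L² = 5/π.
Sharp Poincaré constant on H^1_0(0, 5) is C_P = L/π = 5/π, achieved by sin(π/5·x).
This is the k = 1 eigenfunction (up to amplitude), so the ratio equals the sharp Poincaré constant exactly.


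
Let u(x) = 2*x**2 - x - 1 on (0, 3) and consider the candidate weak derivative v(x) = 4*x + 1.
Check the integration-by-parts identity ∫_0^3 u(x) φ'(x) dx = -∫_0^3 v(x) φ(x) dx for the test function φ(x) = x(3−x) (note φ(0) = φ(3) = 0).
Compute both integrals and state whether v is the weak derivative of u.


LHS = -45/2, RHS = -63/2. No, v is not the weak derivative of u.

u(x) = 2*x**2 - x - 1, classical derivative u'(x) = 4*x - 1.
φ(x) = x(3−x), so φ'(x) = 3 - 2*x.
Note φ(0) = φ(3) = 0, so the boundary term u·φ vanishes.
LHS = ∫_0^3 u(x) φ'(x) dx = ∫_0^3 (-4*x^3 + 8*x^2 - x - 3) dx. Term by term:
  ∫_0^3 -4*x^3 dx = -81;  ∫_0^3 8*x^2 dx = 72;  ∫_0^3 -x dx = -9/2;
  ∫_0^3 -3 dx = -9.
Sum: -81 + 72 − 9/2 − 9 = -45/2.
So LHS = -45/2.
∫_0^3 v(x) φ(x) dx = ∫_0^3 (-4*x^3 + 11*x^2 + 3*x) dx. Term by term:
  ∫_0^3 -4*x^3 dx = -81;  ∫_0^3 11*x^2 dx = 99;  ∫_0^3 3*x dx = 27/2.
Sum: -81 + 99 + 27/2 = 63/2.
So RHS = -∫_0^3 v(x) φ(x) dx = -63/2.
LHS − RHS = 9 ≠ 0, so the identity fails.
(For a valid weak derivative the identity must hold for EVERY test function, in particular this one. The failure shows v is NOT the weak derivative of u.)
Correct weak derivative would be u'(x) = 4*x - 1.


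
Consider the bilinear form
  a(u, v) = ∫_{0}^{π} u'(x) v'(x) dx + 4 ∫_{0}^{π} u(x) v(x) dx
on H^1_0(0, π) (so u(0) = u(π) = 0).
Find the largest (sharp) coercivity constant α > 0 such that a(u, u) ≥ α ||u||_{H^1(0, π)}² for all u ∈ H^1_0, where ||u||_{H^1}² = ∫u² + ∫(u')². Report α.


α = 1

Coercivity of a(·,·) on H^1_0(0, π) means a(u, u) ≥ α ||u||_{H^1}² for every u ∈ H^1_0.
The interval has length L = π, and Poincaré/coercivity depend only on L. Here a(u, u) = ∫(u')² + (4)·∫u².
Here c = 4 ≥ 1, so a(u,u) = ∫(u')² + c∫u² ≥ ∫(u')² + ∫u² = ||u||_{H^1}², i.e. α = 1 works. No larger α is possible: a(u,u) ≥ α||u||_{H^1}² means (1−α)∫(u')² ≥ (α−c)∫u², and for the modes u_n = sin(nπ(x−x₀)/L) (x₀ the left endpoint) one has ∫u_n²/∫(u_n')² = (L/(nπ))² → 0, so a(u_n,u_n)/||u_n||_{H^1}² → 1. Hence the optimal constant is α = 1.
Therefore α = 1.


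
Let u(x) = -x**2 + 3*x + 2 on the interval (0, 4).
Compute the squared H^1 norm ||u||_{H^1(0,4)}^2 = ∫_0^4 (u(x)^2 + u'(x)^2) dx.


||u||_{H^1}^2 = 324/5

The H^1 norm (squared) on an interval (0, L) is
  ||u||_{H^1}^2 = ∫_0^L u(x)^2 dx + ∫_0^L u'(x)^2 dx.
Compute u'(x) = 3 - 2*x.
Then u(x)^2 = x**4 - 6*x**3 + 5*x**2 + 12*x + 4 and u'(x)^2 = 4*x**2 - 12*x + 9.
Integrate each monomial from 0 to 4 using ∫_0^4 c·x^n dx = c·4^(n+1)/(n+1):
  ∫_0^4 u(x)^2 dx = ∫_0^4 (x^4 - 6*x^3 + 5*x^2 + 12*x + 4) dx. Term by term:
    ∫_0^4 x^4 dx = 1024/5;  ∫_0^4 -6*x^3 dx = -384;  ∫_0^4 5*x^2 dx = 320/3;
    ∫_0^4 12*x dx = 96;  ∫_0^4 4 dx = 16.
  Sum: 1024/5 − 384 + 320/3 + 96 + 16 = 592/15.
  ∫_0^4 u'(x)^2 dx = ∫_0^4 (4*x^2 - 12*x + 9) dx. Term by term:
    ∫_0^4 4*x^2 dx = 256/3;  ∫_0^4 -12*x dx = -96;  ∫_0^4 9 dx = 36.
  Sum: 256/3 − 96 + 36 = 76/3.
Adding: ||u||_{H^1}^2 = 592/15 + 76/3 = 324/5.
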